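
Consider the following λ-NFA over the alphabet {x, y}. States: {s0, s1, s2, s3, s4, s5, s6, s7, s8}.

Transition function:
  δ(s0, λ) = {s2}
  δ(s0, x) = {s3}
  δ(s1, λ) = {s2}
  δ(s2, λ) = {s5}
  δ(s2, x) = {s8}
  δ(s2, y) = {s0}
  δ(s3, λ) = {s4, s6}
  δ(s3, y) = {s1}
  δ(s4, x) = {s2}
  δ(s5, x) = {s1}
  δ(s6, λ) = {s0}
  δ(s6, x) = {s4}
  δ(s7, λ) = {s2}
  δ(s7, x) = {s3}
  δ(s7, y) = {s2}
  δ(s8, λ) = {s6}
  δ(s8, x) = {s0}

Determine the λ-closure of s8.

Start with {s8}.
From s8 via λ: add s6.
From s6 via λ: add s0.
From s0 via λ: add s2.
From s2 via λ: add s5.
No new states can be added; the closed set is {s0, s2, s5, s6, s8}.

{s0, s2, s5, s6, s8}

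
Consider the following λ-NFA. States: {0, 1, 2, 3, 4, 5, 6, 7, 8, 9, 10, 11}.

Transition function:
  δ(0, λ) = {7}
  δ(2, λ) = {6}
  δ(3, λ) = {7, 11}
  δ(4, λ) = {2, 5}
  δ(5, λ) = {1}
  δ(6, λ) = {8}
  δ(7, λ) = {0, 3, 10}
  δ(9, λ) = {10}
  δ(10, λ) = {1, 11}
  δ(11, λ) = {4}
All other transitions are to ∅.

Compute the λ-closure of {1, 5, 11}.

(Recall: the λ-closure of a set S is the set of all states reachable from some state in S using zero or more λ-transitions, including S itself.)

Start with {1, 5, 11}.
From 11 via λ: add 4.
From 4 via λ: add 2.
From 2 via λ: add 6.
From 6 via λ: add 8.
No new states can be added; the closed set is {1, 2, 4, 5, 6, 8, 11}.

{1, 2, 4, 5, 6, 8, 11}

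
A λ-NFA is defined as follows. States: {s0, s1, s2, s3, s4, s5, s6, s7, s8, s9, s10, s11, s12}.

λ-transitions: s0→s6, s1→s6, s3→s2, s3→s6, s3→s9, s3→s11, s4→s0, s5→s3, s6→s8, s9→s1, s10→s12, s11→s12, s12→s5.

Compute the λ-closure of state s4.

Start with {s4}.
From s4 via λ: add s0.
From s0 via λ: add s6.
From s6 via λ: add s8.
No new states can be added; the closed set is {s0, s4, s6, s8}.

{s0, s4, s6, s8}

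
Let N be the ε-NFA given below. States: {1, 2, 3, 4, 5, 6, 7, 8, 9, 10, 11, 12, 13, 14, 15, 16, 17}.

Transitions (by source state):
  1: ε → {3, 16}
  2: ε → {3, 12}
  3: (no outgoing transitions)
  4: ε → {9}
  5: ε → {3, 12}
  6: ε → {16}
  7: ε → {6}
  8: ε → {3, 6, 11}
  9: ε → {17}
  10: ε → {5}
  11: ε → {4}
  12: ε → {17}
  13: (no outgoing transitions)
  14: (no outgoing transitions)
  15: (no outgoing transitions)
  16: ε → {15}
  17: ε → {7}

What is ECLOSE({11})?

{4, 6, 7, 9, 11, 15, 16, 17}

Start with {11}.
From 11 via ε: add 4.
From 4 via ε: add 9.
From 9 via ε: add 17.
From 17 via ε: add 7.
From 7 via ε: add 6.
From 6 via ε: add 16.
From 16 via ε: add 15.
No new states can be added; the closed set is {4, 6, 7, 9, 11, 15, 16, 17}.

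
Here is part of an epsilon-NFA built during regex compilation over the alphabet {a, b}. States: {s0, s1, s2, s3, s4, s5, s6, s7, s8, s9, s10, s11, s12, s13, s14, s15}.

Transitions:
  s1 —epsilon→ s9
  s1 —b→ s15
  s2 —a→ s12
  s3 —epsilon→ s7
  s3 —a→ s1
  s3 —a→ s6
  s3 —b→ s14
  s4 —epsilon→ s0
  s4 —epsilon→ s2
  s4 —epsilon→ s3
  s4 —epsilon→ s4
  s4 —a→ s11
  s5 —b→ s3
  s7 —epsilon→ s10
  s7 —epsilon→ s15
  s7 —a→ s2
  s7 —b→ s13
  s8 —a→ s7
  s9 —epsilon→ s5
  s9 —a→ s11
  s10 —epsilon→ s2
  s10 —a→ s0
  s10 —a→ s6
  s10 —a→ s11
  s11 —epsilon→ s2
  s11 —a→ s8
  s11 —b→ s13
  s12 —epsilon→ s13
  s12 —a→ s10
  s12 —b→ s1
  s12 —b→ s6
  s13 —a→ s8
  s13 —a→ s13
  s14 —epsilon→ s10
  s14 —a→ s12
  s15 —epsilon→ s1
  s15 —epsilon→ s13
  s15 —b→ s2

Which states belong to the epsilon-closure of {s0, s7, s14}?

Start with {s0, s7, s14}.
From s7 via epsilon: add s10, s15.
From s10 via epsilon: add s2.
From s15 via epsilon: add s1, s13.
From s1 via epsilon: add s9.
From s9 via epsilon: add s5.
No new states can be added; the closed set is {s0, s1, s2, s5, s7, s9, s10, s13, s14, s15}.

{s0, s1, s2, s5, s7, s9, s10, s13, s14, s15}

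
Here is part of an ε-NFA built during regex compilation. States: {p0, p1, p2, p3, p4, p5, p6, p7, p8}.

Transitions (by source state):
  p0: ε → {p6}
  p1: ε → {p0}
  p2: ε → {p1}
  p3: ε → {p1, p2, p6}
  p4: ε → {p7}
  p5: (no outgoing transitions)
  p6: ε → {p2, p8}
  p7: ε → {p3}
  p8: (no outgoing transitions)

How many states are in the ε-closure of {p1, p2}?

Start with {p1, p2}.
From p1 via ε: add p0.
From p0 via ε: add p6.
From p6 via ε: add p8.
ε-closure = {p0, p1, p2, p6, p8}, which has 5 states.

5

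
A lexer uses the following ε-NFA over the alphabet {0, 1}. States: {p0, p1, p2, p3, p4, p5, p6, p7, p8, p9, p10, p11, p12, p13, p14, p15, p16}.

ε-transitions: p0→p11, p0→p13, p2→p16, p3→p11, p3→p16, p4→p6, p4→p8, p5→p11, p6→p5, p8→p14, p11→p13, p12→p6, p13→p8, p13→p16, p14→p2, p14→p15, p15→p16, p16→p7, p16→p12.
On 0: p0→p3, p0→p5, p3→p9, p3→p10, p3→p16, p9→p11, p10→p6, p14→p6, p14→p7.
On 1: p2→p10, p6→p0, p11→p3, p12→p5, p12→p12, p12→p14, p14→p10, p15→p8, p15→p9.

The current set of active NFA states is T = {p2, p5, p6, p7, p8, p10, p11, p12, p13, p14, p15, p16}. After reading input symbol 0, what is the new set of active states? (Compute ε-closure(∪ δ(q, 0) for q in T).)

p10 on 0 → {p6}.
p14 on 0 → {p6, p7}.
No 0-transition from p2, p5, p6, p7, p8, p11, p12, p13, p15, p16.
Union after reading 0: {p6, p7}.
Now take the ε-closure:
From p6 via ε: add p5.
From p5 via ε: add p11.
From p11 via ε: add p13.
From p13 via ε: add p8, p16.
From p8 via ε: add p14.
From p16 via ε: add p12.
From p14 via ε: add p2, p15.
No new states can be added; the closed set is {p2, p5, p6, p7, p8, p11, p12, p13, p14, p15, p16}.

{p2, p5, p6, p7, p8, p11, p12, p13, p14, p15, p16}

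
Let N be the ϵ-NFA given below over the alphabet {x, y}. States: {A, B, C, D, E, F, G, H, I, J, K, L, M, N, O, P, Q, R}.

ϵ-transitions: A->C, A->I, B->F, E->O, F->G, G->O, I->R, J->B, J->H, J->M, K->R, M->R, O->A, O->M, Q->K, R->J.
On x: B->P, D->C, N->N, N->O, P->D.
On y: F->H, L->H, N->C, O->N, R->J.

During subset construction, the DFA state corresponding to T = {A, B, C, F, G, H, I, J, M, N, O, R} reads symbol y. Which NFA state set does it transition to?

{A, B, C, F, G, H, I, J, M, N, O, R}

F on y → {H}.
N on y → {C}.
O on y → {N}.
R on y → {J}.
No y-transition from A, B, C, G, H, I, J, M.
Union after reading y: {C, H, J, N}.
Now take the ϵ-closure:
From J via ϵ: add B, M.
From B via ϵ: add F.
From M via ϵ: add R.
From F via ϵ: add G.
From G via ϵ: add O.
From O via ϵ: add A.
From A via ϵ: add I.
No new states can be added; the closed set is {A, B, C, F, G, H, I, J, M, N, O, R}.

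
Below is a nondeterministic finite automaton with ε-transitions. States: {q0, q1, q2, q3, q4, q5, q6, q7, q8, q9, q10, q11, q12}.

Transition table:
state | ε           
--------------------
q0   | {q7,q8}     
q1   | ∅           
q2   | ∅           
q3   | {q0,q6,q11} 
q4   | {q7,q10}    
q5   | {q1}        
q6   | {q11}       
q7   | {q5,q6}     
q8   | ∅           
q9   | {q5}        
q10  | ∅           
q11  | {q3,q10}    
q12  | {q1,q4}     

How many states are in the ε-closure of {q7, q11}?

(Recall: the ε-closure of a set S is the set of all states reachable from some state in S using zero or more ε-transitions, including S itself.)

Start with {q7, q11}.
From q7 via ε: add q5, q6.
From q11 via ε: add q3, q10.
From q3 via ε: add q0.
From q5 via ε: add q1.
From q0 via ε: add q8.
ε-closure = {q0, q1, q3, q5, q6, q7, q8, q10, q11}, which has 9 states.

9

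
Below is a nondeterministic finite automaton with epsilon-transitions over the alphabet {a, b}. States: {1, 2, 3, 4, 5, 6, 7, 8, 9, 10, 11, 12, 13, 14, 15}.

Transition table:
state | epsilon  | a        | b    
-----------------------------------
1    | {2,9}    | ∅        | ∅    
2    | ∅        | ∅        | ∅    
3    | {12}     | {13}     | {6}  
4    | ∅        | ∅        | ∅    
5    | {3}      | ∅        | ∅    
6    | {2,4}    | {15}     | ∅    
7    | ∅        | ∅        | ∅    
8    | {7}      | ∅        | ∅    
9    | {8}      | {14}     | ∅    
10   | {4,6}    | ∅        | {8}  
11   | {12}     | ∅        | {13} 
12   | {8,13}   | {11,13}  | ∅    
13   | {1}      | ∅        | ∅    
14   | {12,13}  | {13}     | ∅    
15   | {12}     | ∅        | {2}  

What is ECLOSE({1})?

Start with {1}.
From 1 via epsilon: add 2, 9.
From 9 via epsilon: add 8.
From 8 via epsilon: add 7.
No new states can be added; the closed set is {1, 2, 7, 8, 9}.

{1, 2, 7, 8, 9}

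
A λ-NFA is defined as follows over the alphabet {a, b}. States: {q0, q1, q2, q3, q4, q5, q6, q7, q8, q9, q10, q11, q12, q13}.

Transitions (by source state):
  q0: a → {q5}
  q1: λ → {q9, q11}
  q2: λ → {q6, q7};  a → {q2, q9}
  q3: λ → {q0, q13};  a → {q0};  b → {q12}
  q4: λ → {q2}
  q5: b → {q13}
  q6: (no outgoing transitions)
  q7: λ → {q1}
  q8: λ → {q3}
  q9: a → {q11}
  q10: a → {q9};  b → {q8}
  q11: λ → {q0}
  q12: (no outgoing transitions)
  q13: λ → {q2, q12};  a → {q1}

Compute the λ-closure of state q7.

Start with {q7}.
From q7 via λ: add q1.
From q1 via λ: add q9, q11.
From q11 via λ: add q0.
No new states can be added; the closed set is {q0, q1, q7, q9, q11}.

{q0, q1, q7, q9, q11}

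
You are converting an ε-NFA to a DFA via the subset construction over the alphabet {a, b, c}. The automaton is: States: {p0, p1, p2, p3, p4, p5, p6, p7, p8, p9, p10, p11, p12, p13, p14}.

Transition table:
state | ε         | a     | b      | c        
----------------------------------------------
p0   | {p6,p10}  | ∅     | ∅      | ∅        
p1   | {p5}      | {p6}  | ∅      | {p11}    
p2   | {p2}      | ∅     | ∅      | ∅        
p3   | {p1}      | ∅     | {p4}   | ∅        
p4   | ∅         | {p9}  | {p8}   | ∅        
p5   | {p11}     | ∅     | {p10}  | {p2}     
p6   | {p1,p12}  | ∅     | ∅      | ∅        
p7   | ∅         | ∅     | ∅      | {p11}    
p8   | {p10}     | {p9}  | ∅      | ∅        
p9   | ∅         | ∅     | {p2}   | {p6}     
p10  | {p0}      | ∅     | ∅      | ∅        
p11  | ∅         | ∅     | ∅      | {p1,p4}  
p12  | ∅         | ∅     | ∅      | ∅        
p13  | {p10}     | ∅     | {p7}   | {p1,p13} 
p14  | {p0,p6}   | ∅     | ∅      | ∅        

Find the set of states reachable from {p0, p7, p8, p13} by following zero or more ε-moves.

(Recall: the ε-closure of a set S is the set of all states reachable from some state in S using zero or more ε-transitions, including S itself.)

{p0, p1, p5, p6, p7, p8, p10, p11, p12, p13}

Start with {p0, p7, p8, p13}.
From p0 via ε: add p6, p10.
From p6 via ε: add p1, p12.
From p1 via ε: add p5.
From p5 via ε: add p11.
No new states can be added; the closed set is {p0, p1, p5, p6, p7, p8, p10, p11, p12, p13}.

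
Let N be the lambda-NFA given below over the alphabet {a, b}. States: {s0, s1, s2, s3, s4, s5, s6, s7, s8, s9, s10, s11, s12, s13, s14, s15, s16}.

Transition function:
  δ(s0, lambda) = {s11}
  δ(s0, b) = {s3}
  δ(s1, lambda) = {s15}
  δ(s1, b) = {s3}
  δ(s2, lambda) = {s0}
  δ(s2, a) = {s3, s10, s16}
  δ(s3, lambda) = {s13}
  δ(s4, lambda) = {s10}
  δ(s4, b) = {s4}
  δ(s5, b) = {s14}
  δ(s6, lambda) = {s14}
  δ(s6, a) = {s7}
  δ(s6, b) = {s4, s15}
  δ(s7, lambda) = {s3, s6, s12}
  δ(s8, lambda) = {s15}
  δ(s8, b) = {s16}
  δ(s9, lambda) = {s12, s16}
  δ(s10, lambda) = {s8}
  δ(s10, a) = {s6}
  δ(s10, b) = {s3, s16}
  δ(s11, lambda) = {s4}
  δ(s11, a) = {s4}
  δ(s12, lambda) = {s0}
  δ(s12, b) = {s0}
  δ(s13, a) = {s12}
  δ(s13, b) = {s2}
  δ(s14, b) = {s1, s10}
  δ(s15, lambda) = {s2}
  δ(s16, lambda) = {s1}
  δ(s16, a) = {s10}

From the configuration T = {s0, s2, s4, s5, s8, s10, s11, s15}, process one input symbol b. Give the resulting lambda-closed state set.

s0 on b → {s3}.
s4 on b → {s4}.
s5 on b → {s14}.
s8 on b → {s16}.
s10 on b → {s3, s16}.
No b-transition from s2, s11, s15.
Union after reading b: {s3, s4, s14, s16}.
Now take the lambda-closure:
From s3 via lambda: add s13.
From s4 via lambda: add s10.
From s16 via lambda: add s1.
From s1 via lambda: add s15.
From s10 via lambda: add s8.
From s15 via lambda: add s2.
From s2 via lambda: add s0.
From s0 via lambda: add s11.
No new states can be added; the closed set is {s0, s1, s2, s3, s4, s8, s10, s11, s13, s14, s15, s16}.

{s0, s1, s2, s3, s4, s8, s10, s11, s13, s14, s15, s16}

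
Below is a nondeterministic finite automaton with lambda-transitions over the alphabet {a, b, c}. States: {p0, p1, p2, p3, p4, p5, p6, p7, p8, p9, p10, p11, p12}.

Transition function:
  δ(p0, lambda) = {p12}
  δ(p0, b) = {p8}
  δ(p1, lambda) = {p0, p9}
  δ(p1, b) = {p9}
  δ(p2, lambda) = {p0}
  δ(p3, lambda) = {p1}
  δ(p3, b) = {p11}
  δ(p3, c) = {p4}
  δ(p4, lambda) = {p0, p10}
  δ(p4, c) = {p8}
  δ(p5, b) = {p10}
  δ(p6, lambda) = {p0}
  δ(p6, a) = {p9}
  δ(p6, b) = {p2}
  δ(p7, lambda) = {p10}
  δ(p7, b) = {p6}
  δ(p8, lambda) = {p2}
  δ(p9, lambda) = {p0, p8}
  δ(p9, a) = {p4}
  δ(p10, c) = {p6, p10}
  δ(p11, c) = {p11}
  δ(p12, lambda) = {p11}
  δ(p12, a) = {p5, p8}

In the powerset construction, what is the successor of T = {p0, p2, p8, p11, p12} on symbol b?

p0 on b → {p8}.
No b-transition from p2, p8, p11, p12.
Union after reading b: {p8}.
Now take the lambda-closure:
From p8 via lambda: add p2.
From p2 via lambda: add p0.
From p0 via lambda: add p12.
From p12 via lambda: add p11.
No new states can be added; the closed set is {p0, p2, p8, p11, p12}.

{p0, p2, p8, p11, p12}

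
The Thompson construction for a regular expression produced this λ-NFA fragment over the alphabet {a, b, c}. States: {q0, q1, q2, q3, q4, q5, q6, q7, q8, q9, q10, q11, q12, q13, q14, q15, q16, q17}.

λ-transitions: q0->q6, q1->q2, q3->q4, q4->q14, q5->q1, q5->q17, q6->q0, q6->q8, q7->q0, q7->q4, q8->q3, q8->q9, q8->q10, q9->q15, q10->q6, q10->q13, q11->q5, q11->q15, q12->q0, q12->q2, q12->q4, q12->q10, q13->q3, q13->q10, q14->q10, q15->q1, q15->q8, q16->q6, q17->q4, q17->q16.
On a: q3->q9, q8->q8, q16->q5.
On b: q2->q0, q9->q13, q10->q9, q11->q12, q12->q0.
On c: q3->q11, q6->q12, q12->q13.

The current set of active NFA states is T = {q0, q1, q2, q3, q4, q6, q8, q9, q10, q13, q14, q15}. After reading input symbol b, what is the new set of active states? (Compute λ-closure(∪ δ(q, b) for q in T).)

q2 on b → {q0}.
q9 on b → {q13}.
q10 on b → {q9}.
No b-transition from q0, q1, q3, q4, q6, q8, q13, q14, q15.
Union after reading b: {q0, q9, q13}.
Now take the λ-closure:
From q0 via λ: add q6.
From q9 via λ: add q15.
From q13 via λ: add q3, q10.
From q3 via λ: add q4.
From q6 via λ: add q8.
From q15 via λ: add q1.
From q1 via λ: add q2.
From q4 via λ: add q14.
No new states can be added; the closed set is {q0, q1, q2, q3, q4, q6, q8, q9, q10, q13, q14, q15}.

{q0, q1, q2, q3, q4, q6, q8, q9, q10, q13, q14, q15}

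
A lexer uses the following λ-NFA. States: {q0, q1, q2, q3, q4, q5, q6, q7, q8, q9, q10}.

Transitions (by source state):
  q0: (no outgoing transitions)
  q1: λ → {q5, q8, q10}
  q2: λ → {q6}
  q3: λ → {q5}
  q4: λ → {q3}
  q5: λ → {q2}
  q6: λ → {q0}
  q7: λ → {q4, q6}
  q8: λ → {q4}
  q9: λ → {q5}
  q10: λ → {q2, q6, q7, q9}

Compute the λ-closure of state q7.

Start with {q7}.
From q7 via λ: add q4, q6.
From q4 via λ: add q3.
From q6 via λ: add q0.
From q3 via λ: add q5.
From q5 via λ: add q2.
No new states can be added; the closed set is {q0, q2, q3, q4, q5, q6, q7}.

{q0, q2, q3, q4, q5, q6, q7}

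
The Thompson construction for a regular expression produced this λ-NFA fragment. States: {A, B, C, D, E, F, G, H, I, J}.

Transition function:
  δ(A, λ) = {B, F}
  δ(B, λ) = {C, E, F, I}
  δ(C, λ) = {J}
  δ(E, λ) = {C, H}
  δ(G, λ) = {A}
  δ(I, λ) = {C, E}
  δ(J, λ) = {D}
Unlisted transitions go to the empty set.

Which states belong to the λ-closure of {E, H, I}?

Start with {E, H, I}.
From E via λ: add C.
From C via λ: add J.
From J via λ: add D.
No new states can be added; the closed set is {C, D, E, H, I, J}.

{C, D, E, H, I, J}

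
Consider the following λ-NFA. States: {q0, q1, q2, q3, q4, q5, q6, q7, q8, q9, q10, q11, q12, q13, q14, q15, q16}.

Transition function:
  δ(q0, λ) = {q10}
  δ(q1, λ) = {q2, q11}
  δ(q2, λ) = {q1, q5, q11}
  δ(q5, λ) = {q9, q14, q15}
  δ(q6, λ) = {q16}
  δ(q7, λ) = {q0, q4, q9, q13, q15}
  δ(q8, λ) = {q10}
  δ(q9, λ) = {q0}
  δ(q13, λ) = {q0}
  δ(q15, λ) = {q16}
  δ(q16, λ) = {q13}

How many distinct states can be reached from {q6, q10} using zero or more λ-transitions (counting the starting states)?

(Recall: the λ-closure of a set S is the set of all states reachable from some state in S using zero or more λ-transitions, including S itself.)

Start with {q6, q10}.
From q6 via λ: add q16.
From q16 via λ: add q13.
From q13 via λ: add q0.
λ-closure = {q0, q6, q10, q13, q16}, which has 5 states.

5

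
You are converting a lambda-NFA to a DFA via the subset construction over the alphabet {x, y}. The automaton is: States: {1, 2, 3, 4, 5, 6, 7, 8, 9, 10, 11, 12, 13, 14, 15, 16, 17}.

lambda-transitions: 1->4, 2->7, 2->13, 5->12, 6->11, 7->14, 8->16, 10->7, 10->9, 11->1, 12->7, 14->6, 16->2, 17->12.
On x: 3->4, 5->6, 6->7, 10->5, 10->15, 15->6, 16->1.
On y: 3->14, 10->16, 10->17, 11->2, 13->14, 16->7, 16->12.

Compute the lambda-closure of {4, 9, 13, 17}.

{1, 4, 6, 7, 9, 11, 12, 13, 14, 17}

Start with {4, 9, 13, 17}.
From 17 via lambda: add 12.
From 12 via lambda: add 7.
From 7 via lambda: add 14.
From 14 via lambda: add 6.
From 6 via lambda: add 11.
From 11 via lambda: add 1.
No new states can be added; the closed set is {1, 4, 6, 7, 9, 11, 12, 13, 14, 17}.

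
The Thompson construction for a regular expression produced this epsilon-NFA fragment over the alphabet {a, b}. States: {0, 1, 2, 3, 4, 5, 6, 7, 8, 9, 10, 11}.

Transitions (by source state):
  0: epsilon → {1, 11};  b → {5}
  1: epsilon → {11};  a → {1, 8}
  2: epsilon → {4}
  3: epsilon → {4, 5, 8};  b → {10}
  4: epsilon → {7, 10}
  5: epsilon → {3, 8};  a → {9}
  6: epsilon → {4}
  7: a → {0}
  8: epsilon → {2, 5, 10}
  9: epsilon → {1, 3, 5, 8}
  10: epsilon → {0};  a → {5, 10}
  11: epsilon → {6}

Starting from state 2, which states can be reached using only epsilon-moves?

Start with {2}.
From 2 via epsilon: add 4.
From 4 via epsilon: add 7, 10.
From 10 via epsilon: add 0.
From 0 via epsilon: add 1, 11.
From 11 via epsilon: add 6.
No new states can be added; the closed set is {0, 1, 2, 4, 6, 7, 10, 11}.

{0, 1, 2, 4, 6, 7, 10, 11}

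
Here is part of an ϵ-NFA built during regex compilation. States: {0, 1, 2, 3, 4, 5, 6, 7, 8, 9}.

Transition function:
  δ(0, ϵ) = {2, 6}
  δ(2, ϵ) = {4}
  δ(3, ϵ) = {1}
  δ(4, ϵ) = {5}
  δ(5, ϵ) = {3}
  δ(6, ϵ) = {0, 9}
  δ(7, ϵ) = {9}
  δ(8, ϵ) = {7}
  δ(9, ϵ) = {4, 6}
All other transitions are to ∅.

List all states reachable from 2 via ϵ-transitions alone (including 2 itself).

Start with {2}.
From 2 via ϵ: add 4.
From 4 via ϵ: add 5.
From 5 via ϵ: add 3.
From 3 via ϵ: add 1.
No new states can be added; the closed set is {1, 2, 3, 4, 5}.

{1, 2, 3, 4, 5}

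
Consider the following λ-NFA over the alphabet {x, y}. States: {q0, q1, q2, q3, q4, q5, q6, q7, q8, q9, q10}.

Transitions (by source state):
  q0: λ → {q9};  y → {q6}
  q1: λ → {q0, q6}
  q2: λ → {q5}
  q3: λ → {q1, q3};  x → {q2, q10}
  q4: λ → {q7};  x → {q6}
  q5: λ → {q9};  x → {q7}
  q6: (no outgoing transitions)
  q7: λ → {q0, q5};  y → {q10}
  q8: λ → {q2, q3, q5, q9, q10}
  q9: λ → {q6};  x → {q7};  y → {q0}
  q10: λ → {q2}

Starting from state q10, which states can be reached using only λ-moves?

{q2, q5, q6, q9, q10}

Start with {q10}.
From q10 via λ: add q2.
From q2 via λ: add q5.
From q5 via λ: add q9.
From q9 via λ: add q6.
No new states can be added; the closed set is {q2, q5, q6, q9, q10}.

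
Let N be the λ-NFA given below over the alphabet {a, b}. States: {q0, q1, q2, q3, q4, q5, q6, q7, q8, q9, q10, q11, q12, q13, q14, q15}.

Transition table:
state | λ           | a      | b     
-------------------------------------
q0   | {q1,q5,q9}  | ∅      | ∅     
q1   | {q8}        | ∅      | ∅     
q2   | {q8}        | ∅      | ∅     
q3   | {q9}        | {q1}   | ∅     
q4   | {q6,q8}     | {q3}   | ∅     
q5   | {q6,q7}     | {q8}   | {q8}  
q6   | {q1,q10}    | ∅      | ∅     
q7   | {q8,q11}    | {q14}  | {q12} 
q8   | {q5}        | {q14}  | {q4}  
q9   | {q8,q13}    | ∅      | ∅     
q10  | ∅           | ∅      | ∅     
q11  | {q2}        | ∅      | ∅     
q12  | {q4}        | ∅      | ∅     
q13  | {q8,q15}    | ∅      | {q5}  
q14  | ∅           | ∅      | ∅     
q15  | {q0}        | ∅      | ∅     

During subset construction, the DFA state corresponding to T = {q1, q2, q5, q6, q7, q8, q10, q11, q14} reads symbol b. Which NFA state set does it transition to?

{q1, q2, q4, q5, q6, q7, q8, q10, q11, q12}

q5 on b → {q8}.
q7 on b → {q12}.
q8 on b → {q4}.
No b-transition from q1, q2, q6, q10, q11, q14.
Union after reading b: {q4, q8, q12}.
Now take the λ-closure:
From q4 via λ: add q6.
From q8 via λ: add q5.
From q5 via λ: add q7.
From q6 via λ: add q1, q10.
From q7 via λ: add q11.
From q11 via λ: add q2.
No new states can be added; the closed set is {q1, q2, q4, q5, q6, q7, q8, q10, q11, q12}.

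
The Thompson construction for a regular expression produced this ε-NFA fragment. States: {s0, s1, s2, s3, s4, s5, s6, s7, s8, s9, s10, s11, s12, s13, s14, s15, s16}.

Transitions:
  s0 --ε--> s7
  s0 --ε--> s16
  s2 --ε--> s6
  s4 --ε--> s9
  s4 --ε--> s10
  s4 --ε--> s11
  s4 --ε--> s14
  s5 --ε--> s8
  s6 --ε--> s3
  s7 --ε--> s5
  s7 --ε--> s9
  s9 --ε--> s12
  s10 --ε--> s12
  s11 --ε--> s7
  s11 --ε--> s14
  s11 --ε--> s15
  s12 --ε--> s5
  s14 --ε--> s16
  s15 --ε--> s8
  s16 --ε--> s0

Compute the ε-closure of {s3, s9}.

{s3, s5, s8, s9, s12}

Start with {s3, s9}.
From s9 via ε: add s12.
From s12 via ε: add s5.
From s5 via ε: add s8.
No new states can be added; the closed set is {s3, s5, s8, s9, s12}.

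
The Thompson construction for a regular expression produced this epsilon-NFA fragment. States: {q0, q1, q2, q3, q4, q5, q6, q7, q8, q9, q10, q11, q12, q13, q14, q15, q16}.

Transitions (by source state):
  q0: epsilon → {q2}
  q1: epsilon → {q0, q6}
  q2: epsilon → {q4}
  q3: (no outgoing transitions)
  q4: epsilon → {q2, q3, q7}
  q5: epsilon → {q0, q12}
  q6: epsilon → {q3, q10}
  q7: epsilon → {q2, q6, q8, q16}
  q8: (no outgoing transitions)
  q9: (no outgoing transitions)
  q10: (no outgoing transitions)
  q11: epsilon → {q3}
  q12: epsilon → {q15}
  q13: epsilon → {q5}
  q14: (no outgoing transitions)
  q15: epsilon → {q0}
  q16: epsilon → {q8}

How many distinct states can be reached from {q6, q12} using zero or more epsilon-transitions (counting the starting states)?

11

Start with {q6, q12}.
From q6 via epsilon: add q3, q10.
From q12 via epsilon: add q15.
From q15 via epsilon: add q0.
From q0 via epsilon: add q2.
From q2 via epsilon: add q4.
From q4 via epsilon: add q7.
From q7 via epsilon: add q8, q16.
epsilon-closure = {q0, q2, q3, q4, q6, q7, q8, q10, q12, q15, q16}, which has 11 states.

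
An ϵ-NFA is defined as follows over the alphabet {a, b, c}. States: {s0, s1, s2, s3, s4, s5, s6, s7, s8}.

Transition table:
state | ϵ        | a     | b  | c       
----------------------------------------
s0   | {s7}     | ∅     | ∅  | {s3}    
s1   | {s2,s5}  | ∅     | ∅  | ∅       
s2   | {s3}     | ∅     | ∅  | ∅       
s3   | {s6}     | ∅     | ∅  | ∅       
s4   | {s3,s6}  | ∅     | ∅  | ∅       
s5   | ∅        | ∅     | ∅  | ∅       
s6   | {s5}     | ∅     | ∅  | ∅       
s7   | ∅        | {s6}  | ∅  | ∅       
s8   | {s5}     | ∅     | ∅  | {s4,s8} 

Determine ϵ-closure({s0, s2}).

{s0, s2, s3, s5, s6, s7}

Start with {s0, s2}.
From s0 via ϵ: add s7.
From s2 via ϵ: add s3.
From s3 via ϵ: add s6.
From s6 via ϵ: add s5.
No new states can be added; the closed set is {s0, s2, s3, s5, s6, s7}.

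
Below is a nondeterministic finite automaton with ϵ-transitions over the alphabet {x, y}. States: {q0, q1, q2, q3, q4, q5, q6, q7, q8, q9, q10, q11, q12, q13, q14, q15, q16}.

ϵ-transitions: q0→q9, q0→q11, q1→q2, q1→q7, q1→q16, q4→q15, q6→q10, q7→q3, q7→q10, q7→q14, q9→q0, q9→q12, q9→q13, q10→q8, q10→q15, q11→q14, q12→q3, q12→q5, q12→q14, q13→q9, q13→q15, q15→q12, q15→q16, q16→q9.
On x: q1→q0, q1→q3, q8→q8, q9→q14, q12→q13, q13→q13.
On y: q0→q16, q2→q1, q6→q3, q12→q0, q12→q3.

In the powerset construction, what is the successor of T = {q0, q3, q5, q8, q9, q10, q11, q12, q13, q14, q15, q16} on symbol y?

q0 on y → {q16}.
q12 on y → {q0, q3}.
No y-transition from q3, q5, q8, q9, q10, q11, q13, q14, q15, q16.
Union after reading y: {q0, q3, q16}.
Now take the ϵ-closure:
From q0 via ϵ: add q9, q11.
From q9 via ϵ: add q12, q13.
From q11 via ϵ: add q14.
From q12 via ϵ: add q5.
From q13 via ϵ: add q15.
No new states can be added; the closed set is {q0, q3, q5, q9, q11, q12, q13, q14, q15, q16}.

{q0, q3, q5, q9, q11, q12, q13, q14, q15, q16}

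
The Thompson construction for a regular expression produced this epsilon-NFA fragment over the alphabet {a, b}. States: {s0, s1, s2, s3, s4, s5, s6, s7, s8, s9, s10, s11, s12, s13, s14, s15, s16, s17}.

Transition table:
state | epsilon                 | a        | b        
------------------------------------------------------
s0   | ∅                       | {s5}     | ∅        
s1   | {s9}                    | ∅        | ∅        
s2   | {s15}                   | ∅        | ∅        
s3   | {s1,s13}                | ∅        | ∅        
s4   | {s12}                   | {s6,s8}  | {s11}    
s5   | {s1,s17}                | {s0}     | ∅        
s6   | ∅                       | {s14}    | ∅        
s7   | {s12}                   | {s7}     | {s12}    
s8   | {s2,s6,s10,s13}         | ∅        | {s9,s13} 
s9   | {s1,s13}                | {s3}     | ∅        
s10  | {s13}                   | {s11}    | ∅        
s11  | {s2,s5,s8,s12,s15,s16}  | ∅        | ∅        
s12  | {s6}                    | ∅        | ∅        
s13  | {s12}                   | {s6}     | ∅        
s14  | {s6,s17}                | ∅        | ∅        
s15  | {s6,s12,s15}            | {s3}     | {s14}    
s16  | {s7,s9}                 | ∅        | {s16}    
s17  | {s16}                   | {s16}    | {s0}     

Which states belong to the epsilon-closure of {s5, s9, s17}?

{s1, s5, s6, s7, s9, s12, s13, s16, s17}

Start with {s5, s9, s17}.
From s5 via epsilon: add s1.
From s9 via epsilon: add s13.
From s17 via epsilon: add s16.
From s13 via epsilon: add s12.
From s16 via epsilon: add s7.
From s12 via epsilon: add s6.
No new states can be added; the closed set is {s1, s5, s6, s7, s9, s12, s13, s16, s17}.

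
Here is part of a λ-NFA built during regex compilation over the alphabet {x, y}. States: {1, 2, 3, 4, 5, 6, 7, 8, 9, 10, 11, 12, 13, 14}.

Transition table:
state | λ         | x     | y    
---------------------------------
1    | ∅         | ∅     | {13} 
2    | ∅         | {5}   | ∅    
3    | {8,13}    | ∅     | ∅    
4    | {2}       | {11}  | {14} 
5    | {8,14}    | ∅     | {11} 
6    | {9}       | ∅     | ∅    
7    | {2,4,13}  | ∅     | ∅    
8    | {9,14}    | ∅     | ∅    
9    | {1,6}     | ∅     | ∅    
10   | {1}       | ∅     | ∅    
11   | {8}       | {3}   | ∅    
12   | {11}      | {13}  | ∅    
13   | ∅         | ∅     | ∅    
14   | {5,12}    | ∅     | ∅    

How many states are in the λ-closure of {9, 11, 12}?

8

Start with {9, 11, 12}.
From 9 via λ: add 1, 6.
From 11 via λ: add 8.
From 8 via λ: add 14.
From 14 via λ: add 5.
λ-closure = {1, 5, 6, 8, 9, 11, 12, 14}, which has 8 states.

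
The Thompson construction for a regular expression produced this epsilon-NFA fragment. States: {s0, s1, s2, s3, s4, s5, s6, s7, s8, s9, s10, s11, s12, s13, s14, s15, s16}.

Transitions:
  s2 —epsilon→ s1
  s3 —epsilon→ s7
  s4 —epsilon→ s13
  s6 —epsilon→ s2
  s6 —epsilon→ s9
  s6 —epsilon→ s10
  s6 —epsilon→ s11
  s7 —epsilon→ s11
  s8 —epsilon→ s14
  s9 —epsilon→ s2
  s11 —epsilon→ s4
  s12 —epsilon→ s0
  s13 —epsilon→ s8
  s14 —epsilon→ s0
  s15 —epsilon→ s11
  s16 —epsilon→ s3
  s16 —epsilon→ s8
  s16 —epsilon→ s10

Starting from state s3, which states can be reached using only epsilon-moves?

Start with {s3}.
From s3 via epsilon: add s7.
From s7 via epsilon: add s11.
From s11 via epsilon: add s4.
From s4 via epsilon: add s13.
From s13 via epsilon: add s8.
From s8 via epsilon: add s14.
From s14 via epsilon: add s0.
No new states can be added; the closed set is {s0, s3, s4, s7, s8, s11, s13, s14}.

{s0, s3, s4, s7, s8, s11, s13, s14}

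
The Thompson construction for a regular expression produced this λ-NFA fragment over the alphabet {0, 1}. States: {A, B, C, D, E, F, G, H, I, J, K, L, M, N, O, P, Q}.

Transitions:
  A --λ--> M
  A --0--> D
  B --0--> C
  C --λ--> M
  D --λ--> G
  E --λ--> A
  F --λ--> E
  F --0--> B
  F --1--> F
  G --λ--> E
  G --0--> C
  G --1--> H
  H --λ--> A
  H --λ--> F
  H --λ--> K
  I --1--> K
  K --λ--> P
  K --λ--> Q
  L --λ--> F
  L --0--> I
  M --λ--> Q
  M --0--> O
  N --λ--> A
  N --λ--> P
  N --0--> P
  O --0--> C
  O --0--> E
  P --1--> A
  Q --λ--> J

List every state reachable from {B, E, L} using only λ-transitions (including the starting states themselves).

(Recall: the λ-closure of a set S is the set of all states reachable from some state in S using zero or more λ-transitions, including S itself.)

Start with {B, E, L}.
From E via λ: add A.
From L via λ: add F.
From A via λ: add M.
From M via λ: add Q.
From Q via λ: add J.
No new states can be added; the closed set is {A, B, E, F, J, L, M, Q}.

{A, B, E, F, J, L, M, Q}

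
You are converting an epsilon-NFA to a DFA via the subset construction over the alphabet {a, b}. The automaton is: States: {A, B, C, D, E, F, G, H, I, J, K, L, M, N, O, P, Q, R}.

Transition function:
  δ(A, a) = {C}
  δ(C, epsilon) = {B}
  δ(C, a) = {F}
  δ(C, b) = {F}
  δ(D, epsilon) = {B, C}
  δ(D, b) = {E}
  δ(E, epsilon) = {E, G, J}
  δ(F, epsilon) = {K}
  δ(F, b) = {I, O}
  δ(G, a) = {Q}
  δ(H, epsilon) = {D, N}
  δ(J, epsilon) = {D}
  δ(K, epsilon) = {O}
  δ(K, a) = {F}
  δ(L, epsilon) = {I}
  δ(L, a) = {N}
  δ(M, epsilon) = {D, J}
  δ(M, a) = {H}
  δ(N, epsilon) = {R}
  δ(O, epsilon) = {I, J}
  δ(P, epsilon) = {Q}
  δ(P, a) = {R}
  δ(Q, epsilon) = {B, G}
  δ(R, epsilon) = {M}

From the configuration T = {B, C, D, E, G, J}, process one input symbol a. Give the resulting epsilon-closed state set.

{B, C, D, F, G, I, J, K, O, Q}

C on a → {F}.
G on a → {Q}.
No a-transition from B, D, E, J.
Union after reading a: {F, Q}.
Now take the epsilon-closure:
From F via epsilon: add K.
From Q via epsilon: add B, G.
From K via epsilon: add O.
From O via epsilon: add I, J.
From J via epsilon: add D.
From D via epsilon: add C.
No new states can be added; the closed set is {B, C, D, F, G, I, J, K, O, Q}.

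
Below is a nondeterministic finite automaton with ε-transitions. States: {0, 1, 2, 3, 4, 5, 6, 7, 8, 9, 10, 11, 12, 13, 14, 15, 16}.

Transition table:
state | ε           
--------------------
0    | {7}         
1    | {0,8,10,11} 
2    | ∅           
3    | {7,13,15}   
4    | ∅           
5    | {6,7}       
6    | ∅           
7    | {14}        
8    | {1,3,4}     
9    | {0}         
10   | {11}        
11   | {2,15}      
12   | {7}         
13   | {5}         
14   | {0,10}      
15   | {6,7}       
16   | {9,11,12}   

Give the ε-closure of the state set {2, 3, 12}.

Start with {2, 3, 12}.
From 3 via ε: add 7, 13, 15.
From 7 via ε: add 14.
From 13 via ε: add 5.
From 15 via ε: add 6.
From 14 via ε: add 0, 10.
From 10 via ε: add 11.
No new states can be added; the closed set is {0, 2, 3, 5, 6, 7, 10, 11, 12, 13, 14, 15}.

{0, 2, 3, 5, 6, 7, 10, 11, 12, 13, 14, 15}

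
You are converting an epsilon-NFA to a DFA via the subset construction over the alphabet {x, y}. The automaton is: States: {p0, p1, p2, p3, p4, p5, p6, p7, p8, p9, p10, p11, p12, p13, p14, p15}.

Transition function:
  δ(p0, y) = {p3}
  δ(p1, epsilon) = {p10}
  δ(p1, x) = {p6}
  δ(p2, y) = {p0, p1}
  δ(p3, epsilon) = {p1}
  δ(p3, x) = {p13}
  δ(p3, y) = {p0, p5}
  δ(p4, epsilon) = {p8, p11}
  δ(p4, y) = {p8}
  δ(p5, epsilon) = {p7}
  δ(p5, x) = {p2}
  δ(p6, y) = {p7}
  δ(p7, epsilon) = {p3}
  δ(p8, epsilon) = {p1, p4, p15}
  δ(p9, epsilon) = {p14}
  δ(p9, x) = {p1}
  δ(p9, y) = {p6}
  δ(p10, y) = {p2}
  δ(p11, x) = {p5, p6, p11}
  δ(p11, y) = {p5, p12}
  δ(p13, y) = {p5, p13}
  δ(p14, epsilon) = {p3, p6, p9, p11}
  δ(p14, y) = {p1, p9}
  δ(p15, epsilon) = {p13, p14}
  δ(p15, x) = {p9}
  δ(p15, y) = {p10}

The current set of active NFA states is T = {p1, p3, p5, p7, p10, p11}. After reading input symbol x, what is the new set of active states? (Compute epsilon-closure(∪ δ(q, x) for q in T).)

{p1, p2, p3, p5, p6, p7, p10, p11, p13}

p1 on x → {p6}.
p3 on x → {p13}.
p5 on x → {p2}.
p11 on x → {p5, p6, p11}.
No x-transition from p7, p10.
Union after reading x: {p2, p5, p6, p11, p13}.
Now take the epsilon-closure:
From p5 via epsilon: add p7.
From p7 via epsilon: add p3.
From p3 via epsilon: add p1.
From p1 via epsilon: add p10.
No new states can be added; the closed set is {p1, p2, p3, p5, p6, p7, p10, p11, p13}.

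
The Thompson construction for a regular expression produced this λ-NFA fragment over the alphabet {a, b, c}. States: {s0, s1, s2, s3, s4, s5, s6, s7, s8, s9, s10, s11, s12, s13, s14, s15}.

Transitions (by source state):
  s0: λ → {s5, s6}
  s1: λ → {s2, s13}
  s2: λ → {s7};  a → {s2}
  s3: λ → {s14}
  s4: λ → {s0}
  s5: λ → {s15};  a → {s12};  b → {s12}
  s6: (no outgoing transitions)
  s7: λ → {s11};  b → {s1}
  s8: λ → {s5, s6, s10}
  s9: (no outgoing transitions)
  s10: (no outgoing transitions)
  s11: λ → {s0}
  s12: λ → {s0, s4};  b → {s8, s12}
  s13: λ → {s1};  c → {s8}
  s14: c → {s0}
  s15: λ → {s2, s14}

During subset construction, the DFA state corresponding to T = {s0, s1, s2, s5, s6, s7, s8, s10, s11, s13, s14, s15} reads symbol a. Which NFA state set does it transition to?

s2 on a → {s2}.
s5 on a → {s12}.
No a-transition from s0, s1, s6, s7, s8, s10, s11, s13, s14, s15.
Union after reading a: {s2, s12}.
Now take the λ-closure:
From s2 via λ: add s7.
From s12 via λ: add s0, s4.
From s0 via λ: add s5, s6.
From s7 via λ: add s11.
From s5 via λ: add s15.
From s15 via λ: add s14.
No new states can be added; the closed set is {s0, s2, s4, s5, s6, s7, s11, s12, s14, s15}.

{s0, s2, s4, s5, s6, s7, s11, s12, s14, s15}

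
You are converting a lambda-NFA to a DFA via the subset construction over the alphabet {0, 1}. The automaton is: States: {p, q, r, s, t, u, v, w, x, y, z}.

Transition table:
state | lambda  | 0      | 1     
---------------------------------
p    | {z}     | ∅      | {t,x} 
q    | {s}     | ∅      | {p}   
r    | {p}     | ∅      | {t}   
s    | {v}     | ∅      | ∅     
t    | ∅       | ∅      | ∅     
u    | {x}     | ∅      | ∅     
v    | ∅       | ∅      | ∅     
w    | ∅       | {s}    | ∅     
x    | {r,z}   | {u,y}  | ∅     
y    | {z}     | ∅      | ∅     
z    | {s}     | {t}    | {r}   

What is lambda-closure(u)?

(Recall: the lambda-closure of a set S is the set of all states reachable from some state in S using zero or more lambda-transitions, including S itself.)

{p, r, s, u, v, x, z}

Start with {u}.
From u via lambda: add x.
From x via lambda: add r, z.
From r via lambda: add p.
From z via lambda: add s.
From s via lambda: add v.
No new states can be added; the closed set is {p, r, s, u, v, x, z}.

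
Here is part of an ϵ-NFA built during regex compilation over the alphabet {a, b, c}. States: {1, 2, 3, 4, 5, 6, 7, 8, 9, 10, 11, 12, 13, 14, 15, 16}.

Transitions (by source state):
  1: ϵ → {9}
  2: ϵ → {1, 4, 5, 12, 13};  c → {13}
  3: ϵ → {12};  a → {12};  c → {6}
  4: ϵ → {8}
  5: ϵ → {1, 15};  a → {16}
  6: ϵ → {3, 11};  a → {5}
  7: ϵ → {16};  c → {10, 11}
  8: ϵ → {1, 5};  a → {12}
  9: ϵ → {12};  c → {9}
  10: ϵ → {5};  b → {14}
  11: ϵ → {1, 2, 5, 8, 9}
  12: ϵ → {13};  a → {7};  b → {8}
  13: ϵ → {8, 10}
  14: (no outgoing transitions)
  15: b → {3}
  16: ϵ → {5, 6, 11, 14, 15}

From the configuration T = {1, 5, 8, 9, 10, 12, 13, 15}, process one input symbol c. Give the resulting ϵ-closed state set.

9 on c → {9}.
No c-transition from 1, 5, 8, 10, 12, 13, 15.
Union after reading c: {9}.
Now take the ϵ-closure:
From 9 via ϵ: add 12.
From 12 via ϵ: add 13.
From 13 via ϵ: add 8, 10.
From 8 via ϵ: add 1, 5.
From 5 via ϵ: add 15.
No new states can be added; the closed set is {1, 5, 8, 9, 10, 12, 13, 15}.

{1, 5, 8, 9, 10, 12, 13, 15}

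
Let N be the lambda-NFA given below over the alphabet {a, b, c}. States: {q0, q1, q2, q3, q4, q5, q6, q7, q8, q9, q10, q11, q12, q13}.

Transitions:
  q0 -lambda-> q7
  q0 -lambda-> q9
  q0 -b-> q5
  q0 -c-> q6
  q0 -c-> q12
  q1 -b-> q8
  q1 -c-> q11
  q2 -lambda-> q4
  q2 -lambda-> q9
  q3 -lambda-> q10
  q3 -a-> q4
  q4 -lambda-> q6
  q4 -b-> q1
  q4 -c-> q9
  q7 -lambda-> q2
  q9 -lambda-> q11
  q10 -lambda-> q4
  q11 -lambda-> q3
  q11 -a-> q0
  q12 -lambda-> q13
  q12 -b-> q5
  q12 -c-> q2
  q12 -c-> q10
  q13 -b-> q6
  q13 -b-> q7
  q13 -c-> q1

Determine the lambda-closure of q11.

Start with {q11}.
From q11 via lambda: add q3.
From q3 via lambda: add q10.
From q10 via lambda: add q4.
From q4 via lambda: add q6.
No new states can be added; the closed set is {q3, q4, q6, q10, q11}.

{q3, q4, q6, q10, q11}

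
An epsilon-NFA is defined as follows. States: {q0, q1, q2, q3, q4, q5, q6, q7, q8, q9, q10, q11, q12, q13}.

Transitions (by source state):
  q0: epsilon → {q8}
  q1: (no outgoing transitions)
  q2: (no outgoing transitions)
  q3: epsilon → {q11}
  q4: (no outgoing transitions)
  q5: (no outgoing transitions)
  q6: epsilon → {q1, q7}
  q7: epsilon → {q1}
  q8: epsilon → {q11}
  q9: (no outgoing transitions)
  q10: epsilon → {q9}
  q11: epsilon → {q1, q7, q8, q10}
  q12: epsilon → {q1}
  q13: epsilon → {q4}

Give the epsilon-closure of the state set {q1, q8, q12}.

{q1, q7, q8, q9, q10, q11, q12}

Start with {q1, q8, q12}.
From q8 via epsilon: add q11.
From q11 via epsilon: add q7, q10.
From q10 via epsilon: add q9.
No new states can be added; the closed set is {q1, q7, q8, q9, q10, q11, q12}.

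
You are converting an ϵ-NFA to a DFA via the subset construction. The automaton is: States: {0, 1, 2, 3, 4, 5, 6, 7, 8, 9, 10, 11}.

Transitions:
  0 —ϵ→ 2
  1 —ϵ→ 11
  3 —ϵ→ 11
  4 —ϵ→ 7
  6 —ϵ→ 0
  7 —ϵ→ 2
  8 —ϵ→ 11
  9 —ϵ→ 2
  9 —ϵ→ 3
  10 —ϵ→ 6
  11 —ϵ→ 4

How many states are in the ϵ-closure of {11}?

Start with {11}.
From 11 via ϵ: add 4.
From 4 via ϵ: add 7.
From 7 via ϵ: add 2.
ϵ-closure = {2, 4, 7, 11}, which has 4 states.

4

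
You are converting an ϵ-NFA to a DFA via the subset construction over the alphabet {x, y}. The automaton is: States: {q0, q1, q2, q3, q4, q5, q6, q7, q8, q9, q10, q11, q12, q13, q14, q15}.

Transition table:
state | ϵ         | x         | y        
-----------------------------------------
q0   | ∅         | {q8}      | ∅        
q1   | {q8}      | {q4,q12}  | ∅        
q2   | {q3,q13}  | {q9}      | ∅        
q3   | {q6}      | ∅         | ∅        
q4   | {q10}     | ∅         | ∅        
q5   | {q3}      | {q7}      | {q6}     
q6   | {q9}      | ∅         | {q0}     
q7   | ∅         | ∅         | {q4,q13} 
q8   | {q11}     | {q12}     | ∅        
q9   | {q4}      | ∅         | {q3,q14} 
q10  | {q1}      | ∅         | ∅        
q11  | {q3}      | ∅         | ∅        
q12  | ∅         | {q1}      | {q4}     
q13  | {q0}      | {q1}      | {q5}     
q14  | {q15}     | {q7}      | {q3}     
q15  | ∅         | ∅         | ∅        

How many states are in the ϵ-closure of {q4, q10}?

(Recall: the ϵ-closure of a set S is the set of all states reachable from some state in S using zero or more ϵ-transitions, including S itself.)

8

Start with {q4, q10}.
From q10 via ϵ: add q1.
From q1 via ϵ: add q8.
From q8 via ϵ: add q11.
From q11 via ϵ: add q3.
From q3 via ϵ: add q6.
From q6 via ϵ: add q9.
ϵ-closure = {q1, q3, q4, q6, q8, q9, q10, q11}, which has 8 states.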